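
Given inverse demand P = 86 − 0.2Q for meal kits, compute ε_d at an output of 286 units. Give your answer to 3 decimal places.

At Q = 286, P = 86 − 0.2(286) = 28.80.
dP/dQ = −0.2, so dQ/dP = 1/(−0.2) = -5.000.
ε = (dQ/dP)(P/Q) = (-5.000)(28.80/286).

-0.503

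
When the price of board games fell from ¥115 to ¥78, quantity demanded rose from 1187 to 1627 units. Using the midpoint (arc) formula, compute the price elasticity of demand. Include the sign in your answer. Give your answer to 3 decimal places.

-0.816

ΔQ = 1627 − 1187 = 440; ΔP = 78 − 115 = -37.
Midpoints: P̄ = 96.50, Q̄ = 1407.0.
ε = (ΔQ/ΔP)(P̄/Q̄) = (440/-37)(96.50/1407.0).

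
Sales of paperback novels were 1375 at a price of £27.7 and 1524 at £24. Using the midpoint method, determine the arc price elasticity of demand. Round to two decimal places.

-0.72

ΔQ = 1524 − 1375 = 149; ΔP = 24 − 27.7 = -3.7.
Midpoints: P̄ = 25.85, Q̄ = 1449.5.
ε = (ΔQ/ΔP)(P̄/Q̄) = (149/-3.7)(25.85/1449.5).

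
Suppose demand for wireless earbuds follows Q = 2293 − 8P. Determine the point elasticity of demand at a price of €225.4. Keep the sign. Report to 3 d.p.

-3.682

At P = 225.4, Q = 489.800.
dQ/dP = −8.
ε = (dQ/dP)(P/Q) = (-8)(225.4/489.800).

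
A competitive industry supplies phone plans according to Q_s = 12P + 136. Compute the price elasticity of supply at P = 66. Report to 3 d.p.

At P = 66, Q_s = 928.
dQ_s/dP = 12.
ε_s = (dQ_s/dP)(P/Q_s) = (12)(66/928).

0.853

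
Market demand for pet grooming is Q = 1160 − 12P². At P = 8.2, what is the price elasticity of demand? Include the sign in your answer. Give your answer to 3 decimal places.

At P = 8.2, Q = 353.120.
dQ/dP = −24P = -196.800.
ε = (dQ/dP)(P/Q) = (-196.800)(8.2/353.120).
|ε| > 1, so demand is elastic at this price.

-4.570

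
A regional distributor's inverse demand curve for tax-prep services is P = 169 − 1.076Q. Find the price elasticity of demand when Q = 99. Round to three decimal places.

-0.586

At Q = 99, P = 169 − 1.076(99) = 62.48.
dP/dQ = −1.076, so dQ/dP = 1/(−1.076) = -0.929.
ε = (dQ/dP)(P/Q) = (-0.929)(62.48/99).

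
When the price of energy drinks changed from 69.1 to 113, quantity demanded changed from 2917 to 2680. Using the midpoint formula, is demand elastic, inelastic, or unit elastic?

Arc ε ≈ -0.176.
|ε| = 0.18 < 1.

inelastic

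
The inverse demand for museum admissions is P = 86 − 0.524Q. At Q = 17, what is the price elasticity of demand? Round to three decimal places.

At Q = 17, P = 86 − 0.524(17) = 77.09.
dP/dQ = −0.524, so dQ/dP = 1/(−0.524) = -1.908.
ε = (dQ/dP)(P/Q) = (-1.908)(77.09/17).

-8.654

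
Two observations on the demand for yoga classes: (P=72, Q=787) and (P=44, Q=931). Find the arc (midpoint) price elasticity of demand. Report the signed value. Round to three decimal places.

ΔQ = 931 − 787 = 144; ΔP = 44 − 72 = -28.
Midpoints: P̄ = 58.00, Q̄ = 859.0.
ε = (ΔQ/ΔP)(P̄/Q̄) = (144/-28)(58.00/859.0).

-0.347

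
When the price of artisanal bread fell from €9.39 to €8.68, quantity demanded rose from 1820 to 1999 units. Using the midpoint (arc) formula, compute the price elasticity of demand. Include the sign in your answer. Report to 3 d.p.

ΔQ = 1999 − 1820 = 179; ΔP = 8.68 − 9.39 = -0.71.
Midpoints: P̄ = 9.04, Q̄ = 1909.5.
ε = (ΔQ/ΔP)(P̄/Q̄) = (179/-0.71)(9.04/1909.5).

-1.193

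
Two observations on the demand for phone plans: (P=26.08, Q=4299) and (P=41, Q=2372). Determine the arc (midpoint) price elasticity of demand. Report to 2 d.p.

-1.30

ΔQ = 2372 − 4299 = -1927; ΔP = 41 − 26.08 = 14.92.
Midpoints: P̄ = 33.54, Q̄ = 3335.5.
ε = (ΔQ/ΔP)(P̄/Q̄) = (-1927/14.92)(33.54/3335.5).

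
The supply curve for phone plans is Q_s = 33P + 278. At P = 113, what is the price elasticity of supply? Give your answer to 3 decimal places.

At P = 113, Q_s = 4007.
dQ_s/dP = 33.
ε_s = (dQ_s/dP)(P/Q_s) = (33)(113/4007).

0.931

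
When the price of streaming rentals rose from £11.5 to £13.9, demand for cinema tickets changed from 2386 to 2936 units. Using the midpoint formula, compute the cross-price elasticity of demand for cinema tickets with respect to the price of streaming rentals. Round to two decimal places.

1.09

ΔQ_x = 2936 − 2386 = 550; ΔP_y = 13.9 − 11.5 = 2.4.
Midpoints: P̄_y = 12.70, Q̄_x = 2661.0.
ε_xy = (ΔQ_x/ΔP_y)(P̄_y/Q̄_x) = (550/2.4)(12.70/2661.0).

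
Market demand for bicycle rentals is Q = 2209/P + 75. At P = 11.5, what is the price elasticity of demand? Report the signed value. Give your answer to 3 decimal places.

-0.719

At P = 11.5, Q = 267.087.
dQ/dP = −2209/P² = -16.703.
ε = (dQ/dP)(P/Q) = (-16.703)(11.5/267.087).
|ε| < 1, so demand is inelastic at this price.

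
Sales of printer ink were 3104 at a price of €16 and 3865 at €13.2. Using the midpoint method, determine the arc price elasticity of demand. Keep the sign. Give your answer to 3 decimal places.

ΔQ = 3865 − 3104 = 761; ΔP = 13.2 − 16 = -2.8.
Midpoints: P̄ = 14.60, Q̄ = 3484.5.
ε = (ΔQ/ΔP)(P̄/Q̄) = (761/-2.8)(14.60/3484.5).

-1.139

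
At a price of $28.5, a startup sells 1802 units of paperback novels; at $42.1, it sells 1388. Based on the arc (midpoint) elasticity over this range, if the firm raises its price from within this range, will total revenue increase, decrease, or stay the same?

increase

Arc ε = (-414/13.6)(35.30/1595.0) ≈ -0.674.
|ε| = 0.67 < 1, so demand is inelastic. A price rise therefore raises total revenue.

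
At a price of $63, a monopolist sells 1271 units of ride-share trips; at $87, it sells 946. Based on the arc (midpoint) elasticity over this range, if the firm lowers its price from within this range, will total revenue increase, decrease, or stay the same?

Arc ε = (-325/24)(75.00/1108.5) ≈ -0.916.
|ε| = 0.92 < 1, so demand is inelastic. A price cut therefore reduces total revenue.

decrease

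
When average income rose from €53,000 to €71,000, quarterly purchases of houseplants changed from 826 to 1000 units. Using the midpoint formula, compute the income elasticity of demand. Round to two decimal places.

ΔQ = 174, ΔI = 18000. Midpoints: Ī = 62,000, Q̄ = 913.0.
ε_I = (ΔQ/ΔI)(Ī/Q̄) = (174/18000)(62000/913.0).

0.66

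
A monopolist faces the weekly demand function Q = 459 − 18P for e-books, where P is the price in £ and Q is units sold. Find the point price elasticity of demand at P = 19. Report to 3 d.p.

-2.923

At P = 19, Q = 117.
dQ/dP = −18.
ε = (dQ/dP)(P/Q) = (-18)(19/117).
|ε| > 1, so demand is elastic at this price.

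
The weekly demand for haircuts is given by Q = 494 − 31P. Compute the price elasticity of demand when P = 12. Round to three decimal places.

-3.049

At P = 12, Q = 122.
dQ/dP = −31.
ε = (dQ/dP)(P/Q) = (-31)(12/122).
|ε| > 1, so demand is elastic at this price.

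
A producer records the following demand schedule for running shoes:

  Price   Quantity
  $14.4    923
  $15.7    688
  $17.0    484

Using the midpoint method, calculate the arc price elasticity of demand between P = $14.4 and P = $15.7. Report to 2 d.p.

-3.38

At P = 14.4, Q = 923; at P = 15.7, Q = 688.
ΔQ = -235, ΔP = 1.3. Midpoints: P̄ = 15.05, Q̄ = 805.5.
ε = (ΔQ/ΔP)(P̄/Q̄) = (-235/1.3)(15.05/805.5).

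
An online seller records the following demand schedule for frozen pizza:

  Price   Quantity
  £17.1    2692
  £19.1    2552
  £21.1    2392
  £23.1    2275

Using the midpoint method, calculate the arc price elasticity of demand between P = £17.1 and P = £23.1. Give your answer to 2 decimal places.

-0.56

At P = 17.1, Q = 2692; at P = 23.1, Q = 2275.
ΔQ = -417, ΔP = 6.0. Midpoints: P̄ = 20.10, Q̄ = 2483.5.
ε = (ΔQ/ΔP)(P̄/Q̄) = (-417/6.0)(20.10/2483.5).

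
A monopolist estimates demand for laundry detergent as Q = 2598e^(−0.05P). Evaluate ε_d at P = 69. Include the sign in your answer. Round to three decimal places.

At P = 69, Q = 82.475.
dQ/dP = −0.05·2598e^(−0.05P) = −0.05Q = -4.124.
ε = (dQ/dP)(P/Q) = (-4.124)(69/82.475).

-3.450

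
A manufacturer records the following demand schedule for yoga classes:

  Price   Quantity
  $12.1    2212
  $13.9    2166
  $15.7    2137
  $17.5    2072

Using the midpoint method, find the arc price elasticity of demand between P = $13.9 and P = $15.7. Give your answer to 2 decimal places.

At P = 13.9, Q = 2166; at P = 15.7, Q = 2137.
ΔQ = -29, ΔP = 1.8. Midpoints: P̄ = 14.80, Q̄ = 2151.5.
ε = (ΔQ/ΔP)(P̄/Q̄) = (-29/1.8)(14.80/2151.5).

-0.11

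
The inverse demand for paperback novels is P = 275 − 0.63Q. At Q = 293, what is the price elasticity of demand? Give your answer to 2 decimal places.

-0.49

At Q = 293, P = 275 − 0.63(293) = 90.41.
dP/dQ = −0.63, so dQ/dP = 1/(−0.63) = -1.587.
ε = (dQ/dP)(P/Q) = (-1.587)(90.41/293).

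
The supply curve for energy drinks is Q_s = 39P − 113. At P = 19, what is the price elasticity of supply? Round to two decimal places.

At P = 19, Q_s = 628.
dQ_s/dP = 39.
ε_s = (dQ_s/dP)(P/Q_s) = (39)(19/628).

1.18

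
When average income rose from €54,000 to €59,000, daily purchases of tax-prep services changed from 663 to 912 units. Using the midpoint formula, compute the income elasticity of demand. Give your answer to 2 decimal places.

ΔQ = 249, ΔI = 5000. Midpoints: Ī = 56,500, Q̄ = 787.5.
ε_I = (ΔQ/ΔI)(Ī/Q̄) = (249/5000)(56500/787.5).

3.57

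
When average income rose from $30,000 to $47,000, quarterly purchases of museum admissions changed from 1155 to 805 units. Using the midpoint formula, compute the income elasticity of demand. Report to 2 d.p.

ΔQ = -350, ΔI = 17000. Midpoints: Ī = 38,500, Q̄ = 980.0.
ε_I = (ΔQ/ΔI)(Ī/Q̄) = (-350/17000)(38500/980.0).

-0.81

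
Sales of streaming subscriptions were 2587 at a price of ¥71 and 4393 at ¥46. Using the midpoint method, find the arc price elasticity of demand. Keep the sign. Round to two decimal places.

ΔQ = 4393 − 2587 = 1806; ΔP = 46 − 71 = -25.
Midpoints: P̄ = 58.50, Q̄ = 3490.0.
ε = (ΔQ/ΔP)(P̄/Q̄) = (1806/-25)(58.50/3490.0).

-1.21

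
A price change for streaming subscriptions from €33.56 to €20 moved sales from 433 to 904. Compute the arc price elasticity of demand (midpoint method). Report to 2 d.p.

-1.39

ΔQ = 904 − 433 = 471; ΔP = 20 − 33.56 = -13.56.
Midpoints: P̄ = 26.78, Q̄ = 668.5.
ε = (ΔQ/ΔP)(P̄/Q̄) = (471/-13.56)(26.78/668.5).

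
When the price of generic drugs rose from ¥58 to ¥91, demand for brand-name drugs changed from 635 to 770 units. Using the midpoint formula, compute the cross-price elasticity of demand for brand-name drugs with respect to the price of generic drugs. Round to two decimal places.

ΔQ_x = 770 − 635 = 135; ΔP_y = 91 − 58 = 33.
Midpoints: P̄_y = 74.50, Q̄_x = 702.5.
ε_xy = (ΔQ_x/ΔP_y)(P̄_y/Q̄_x) = (135/33)(74.50/702.5).

0.43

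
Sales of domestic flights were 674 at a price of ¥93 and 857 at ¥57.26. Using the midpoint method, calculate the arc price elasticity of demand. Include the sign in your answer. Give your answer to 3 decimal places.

ΔQ = 857 − 674 = 183; ΔP = 57.26 − 93 = -35.74.
Midpoints: P̄ = 75.13, Q̄ = 765.5.
ε = (ΔQ/ΔP)(P̄/Q̄) = (183/-35.74)(75.13/765.5).

-0.503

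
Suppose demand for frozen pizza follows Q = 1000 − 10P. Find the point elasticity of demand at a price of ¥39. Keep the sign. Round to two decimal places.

At P = 39, Q = 610.
dQ/dP = −10.
ε = (dQ/dP)(P/Q) = (-10)(39/610).

-0.64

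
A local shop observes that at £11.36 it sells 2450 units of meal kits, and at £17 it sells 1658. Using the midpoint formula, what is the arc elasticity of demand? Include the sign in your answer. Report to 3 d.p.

-0.969

ΔQ = 1658 − 2450 = -792; ΔP = 17 − 11.36 = 5.64.
Midpoints: P̄ = 14.18, Q̄ = 2054.0.
ε = (ΔQ/ΔP)(P̄/Q̄) = (-792/5.64)(14.18/2054.0).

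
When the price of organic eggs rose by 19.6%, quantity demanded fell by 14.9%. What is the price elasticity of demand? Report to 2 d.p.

ε = %ΔQ / %ΔP = (-14.9)/(19.6) = -0.760.

-0.76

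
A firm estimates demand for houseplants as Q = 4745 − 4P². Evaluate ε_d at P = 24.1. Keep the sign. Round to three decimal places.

-1.919

At P = 24.1, Q = 2421.760.
dQ/dP = −8P = -192.800.
ε = (dQ/dP)(P/Q) = (-192.800)(24.1/2421.760).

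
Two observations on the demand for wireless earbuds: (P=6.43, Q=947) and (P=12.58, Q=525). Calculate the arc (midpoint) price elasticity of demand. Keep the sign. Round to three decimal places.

ΔQ = 525 − 947 = -422; ΔP = 12.58 − 6.43 = 6.15.
Midpoints: P̄ = 9.50, Q̄ = 736.0.
ε = (ΔQ/ΔP)(P̄/Q̄) = (-422/6.15)(9.50/736.0).

-0.886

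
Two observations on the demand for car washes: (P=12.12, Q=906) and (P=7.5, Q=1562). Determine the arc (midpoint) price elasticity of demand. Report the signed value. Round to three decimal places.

-1.129

ΔQ = 1562 − 906 = 656; ΔP = 7.5 − 12.12 = -4.62.
Midpoints: P̄ = 9.81, Q̄ = 1234.0.
ε = (ΔQ/ΔP)(P̄/Q̄) = (656/-4.62)(9.81/1234.0).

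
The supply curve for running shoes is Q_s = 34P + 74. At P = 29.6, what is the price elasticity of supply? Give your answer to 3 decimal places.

0.932

At P = 29.6, Q_s = 1080.40.
dQ_s/dP = 34.
ε_s = (dQ_s/dP)(P/Q_s) = (34)(29.6/1080.40).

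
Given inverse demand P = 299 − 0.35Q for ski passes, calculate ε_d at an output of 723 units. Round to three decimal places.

-0.182

At Q = 723, P = 299 − 0.35(723) = 45.95.
dP/dQ = −0.35, so dQ/dP = 1/(−0.35) = -2.857.
ε = (dQ/dP)(P/Q) = (-2.857)(45.95/723).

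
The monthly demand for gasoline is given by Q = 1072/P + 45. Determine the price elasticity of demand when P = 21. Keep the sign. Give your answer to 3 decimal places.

At P = 21, Q = 96.048.
dQ/dP = −1072/P² = -2.431.
ε = (dQ/dP)(P/Q) = (-2.431)(21/96.048).

-0.531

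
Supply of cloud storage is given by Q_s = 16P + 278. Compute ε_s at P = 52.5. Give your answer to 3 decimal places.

At P = 52.5, Q_s = 1118.
dQ_s/dP = 16.
ε_s = (dQ_s/dP)(P/Q_s) = (16)(52.5/1118).

0.751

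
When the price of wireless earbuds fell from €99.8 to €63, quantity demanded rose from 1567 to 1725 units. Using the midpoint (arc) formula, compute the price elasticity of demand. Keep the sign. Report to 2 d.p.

ΔQ = 1725 − 1567 = 158; ΔP = 63 − 99.8 = -36.8.
Midpoints: P̄ = 81.40, Q̄ = 1646.0.
ε = (ΔQ/ΔP)(P̄/Q̄) = (158/-36.8)(81.40/1646.0).

-0.21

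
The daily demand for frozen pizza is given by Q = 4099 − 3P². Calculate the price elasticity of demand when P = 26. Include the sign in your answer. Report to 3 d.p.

-1.958

At P = 26, Q = 2071.
dQ/dP = −6P = -156.
ε = (dQ/dP)(P/Q) = (-156)(26/2071).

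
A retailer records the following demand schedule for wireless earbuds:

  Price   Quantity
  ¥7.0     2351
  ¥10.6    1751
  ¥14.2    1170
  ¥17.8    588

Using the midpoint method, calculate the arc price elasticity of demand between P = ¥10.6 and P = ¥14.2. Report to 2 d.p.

At P = 10.6, Q = 1751; at P = 14.2, Q = 1170.
ΔQ = -581, ΔP = 3.6. Midpoints: P̄ = 12.40, Q̄ = 1460.5.
ε = (ΔQ/ΔP)(P̄/Q̄) = (-581/3.6)(12.40/1460.5).

-1.37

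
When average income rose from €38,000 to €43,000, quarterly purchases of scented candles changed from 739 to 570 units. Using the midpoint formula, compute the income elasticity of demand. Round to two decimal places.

-2.09

ΔQ = -169, ΔI = 5000. Midpoints: Ī = 40,500, Q̄ = 654.5.
ε_I = (ΔQ/ΔI)(Ī/Q̄) = (-169/5000)(40500/654.5).
ε_I < 0, so the good is inferior.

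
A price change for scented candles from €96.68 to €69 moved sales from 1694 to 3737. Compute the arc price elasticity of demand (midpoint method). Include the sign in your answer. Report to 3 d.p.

ΔQ = 3737 − 1694 = 2043; ΔP = 69 − 96.68 = -27.68.
Midpoints: P̄ = 82.84, Q̄ = 2715.5.
ε = (ΔQ/ΔP)(P̄/Q̄) = (2043/-27.68)(82.84/2715.5).

-2.252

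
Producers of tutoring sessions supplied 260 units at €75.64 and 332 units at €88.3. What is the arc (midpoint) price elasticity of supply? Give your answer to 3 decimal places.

1.575

ΔQ = 332 − 260 = 72; ΔP = 88.3 − 75.64 = 12.66.
Midpoints: P̄ = 81.97, Q̄ = 296.0.
ε_s = (ΔQ/ΔP)(P̄/Q̄) = (72/12.66)(81.97/296.0).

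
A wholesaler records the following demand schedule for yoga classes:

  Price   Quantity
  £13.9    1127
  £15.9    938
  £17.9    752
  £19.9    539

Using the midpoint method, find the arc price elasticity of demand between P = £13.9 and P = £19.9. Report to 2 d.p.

At P = 13.9, Q = 1127; at P = 19.9, Q = 539.
ΔQ = -588, ΔP = 6.0. Midpoints: P̄ = 16.90, Q̄ = 833.0.
ε = (ΔQ/ΔP)(P̄/Q̄) = (-588/6.0)(16.90/833.0).

-1.99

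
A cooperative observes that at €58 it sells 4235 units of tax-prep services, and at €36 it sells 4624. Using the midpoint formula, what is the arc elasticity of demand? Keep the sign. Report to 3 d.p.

-0.188

ΔQ = 4624 − 4235 = 389; ΔP = 36 − 58 = -22.
Midpoints: P̄ = 47.00, Q̄ = 4429.5.
ε = (ΔQ/ΔP)(P̄/Q̄) = (389/-22)(47.00/4429.5).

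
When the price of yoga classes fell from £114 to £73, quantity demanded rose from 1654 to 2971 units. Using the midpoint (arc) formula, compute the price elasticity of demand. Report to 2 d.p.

ΔQ = 2971 − 1654 = 1317; ΔP = 73 − 114 = -41.
Midpoints: P̄ = 93.50, Q̄ = 2312.5.
ε = (ΔQ/ΔP)(P̄/Q̄) = (1317/-41)(93.50/2312.5).

-1.30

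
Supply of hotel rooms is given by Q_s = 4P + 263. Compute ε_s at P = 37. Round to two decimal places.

0.36

At P = 37, Q_s = 411.
dQ_s/dP = 4.
ε_s = (dQ_s/dP)(P/Q_s) = (4)(37/411).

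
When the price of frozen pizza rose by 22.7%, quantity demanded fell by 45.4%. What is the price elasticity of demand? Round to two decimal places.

ε = %ΔQ / %ΔP = (-45.4)/(22.7) = -2.000.

-2.00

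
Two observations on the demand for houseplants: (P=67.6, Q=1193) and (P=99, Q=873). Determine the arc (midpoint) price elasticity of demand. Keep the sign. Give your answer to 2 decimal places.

-0.82

ΔQ = 873 − 1193 = -320; ΔP = 99 − 67.6 = 31.4.
Midpoints: P̄ = 83.30, Q̄ = 1033.0.
ε = (ΔQ/ΔP)(P̄/Q̄) = (-320/31.4)(83.30/1033.0).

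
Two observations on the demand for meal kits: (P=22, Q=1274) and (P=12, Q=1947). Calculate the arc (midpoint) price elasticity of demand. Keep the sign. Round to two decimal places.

ΔQ = 1947 − 1274 = 673; ΔP = 12 − 22 = -10.
Midpoints: P̄ = 17.00, Q̄ = 1610.5.
ε = (ΔQ/ΔP)(P̄/Q̄) = (673/-10)(17.00/1610.5).

-0.71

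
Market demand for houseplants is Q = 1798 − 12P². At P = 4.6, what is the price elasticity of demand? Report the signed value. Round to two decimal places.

At P = 4.6, Q = 1544.080.
dQ/dP = −24P = -110.400.
ε = (dQ/dP)(P/Q) = (-110.400)(4.6/1544.080).

-0.33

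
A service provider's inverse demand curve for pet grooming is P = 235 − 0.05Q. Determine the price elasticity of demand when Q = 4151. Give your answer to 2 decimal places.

At Q = 4151, P = 235 − 0.05(4151) = 27.45.
dP/dQ = −0.05, so dQ/dP = 1/(−0.05) = -20.000.
ε = (dQ/dP)(P/Q) = (-20.000)(27.45/4151).

-0.13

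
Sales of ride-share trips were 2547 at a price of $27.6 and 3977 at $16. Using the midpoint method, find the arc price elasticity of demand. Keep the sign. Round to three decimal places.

ΔQ = 3977 − 2547 = 1430; ΔP = 16 − 27.6 = -11.6.
Midpoints: P̄ = 21.80, Q̄ = 3262.0.
ε = (ΔQ/ΔP)(P̄/Q̄) = (1430/-11.6)(21.80/3262.0).

-0.824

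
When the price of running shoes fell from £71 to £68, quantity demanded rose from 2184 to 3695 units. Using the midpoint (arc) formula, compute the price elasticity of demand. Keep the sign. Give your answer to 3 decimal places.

-11.908

ΔQ = 3695 − 2184 = 1511; ΔP = 68 − 71 = -3.
Midpoints: P̄ = 69.50, Q̄ = 2939.5.
ε = (ΔQ/ΔP)(P̄/Q̄) = (1511/-3)(69.50/2939.5).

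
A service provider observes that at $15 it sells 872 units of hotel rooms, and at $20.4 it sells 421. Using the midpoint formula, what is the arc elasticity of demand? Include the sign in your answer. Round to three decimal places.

-2.287

ΔQ = 421 − 872 = -451; ΔP = 20.4 − 15 = 5.4.
Midpoints: P̄ = 17.70, Q̄ = 646.5.
ε = (ΔQ/ΔP)(P̄/Q̄) = (-451/5.4)(17.70/646.5).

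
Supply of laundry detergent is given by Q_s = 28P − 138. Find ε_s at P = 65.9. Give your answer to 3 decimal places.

At P = 65.9, Q_s = 1707.20.
dQ_s/dP = 28.
ε_s = (dQ_s/dP)(P/Q_s) = (28)(65.9/1707.20).

1.081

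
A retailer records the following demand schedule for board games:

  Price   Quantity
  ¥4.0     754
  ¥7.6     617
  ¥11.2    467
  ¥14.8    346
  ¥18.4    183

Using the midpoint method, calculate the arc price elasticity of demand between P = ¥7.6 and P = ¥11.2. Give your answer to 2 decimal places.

-0.72

At P = 7.6, Q = 617; at P = 11.2, Q = 467.
ΔQ = -150, ΔP = 3.6. Midpoints: P̄ = 9.40, Q̄ = 542.0.
ε = (ΔQ/ΔP)(P̄/Q̄) = (-150/3.6)(9.40/542.0).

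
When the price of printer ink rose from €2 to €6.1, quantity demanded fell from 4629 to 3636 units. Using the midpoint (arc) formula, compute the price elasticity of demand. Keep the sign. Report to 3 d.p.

ΔQ = 3636 − 4629 = -993; ΔP = 6.1 − 2 = 4.1.
Midpoints: P̄ = 4.05, Q̄ = 4132.5.
ε = (ΔQ/ΔP)(P̄/Q̄) = (-993/4.1)(4.05/4132.5).

-0.237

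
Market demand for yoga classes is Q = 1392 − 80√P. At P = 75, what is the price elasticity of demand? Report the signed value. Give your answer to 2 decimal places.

-0.50

At P = 75, Q = 699.180.
dQ/dP = −80/(2√P) = -4.619.
ε = (dQ/dP)(P/Q) = (-4.619)(75/699.180).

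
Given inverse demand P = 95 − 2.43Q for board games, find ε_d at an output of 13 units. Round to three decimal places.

-2.007

At Q = 13, P = 95 − 2.43(13) = 63.41.
dP/dQ = −2.43, so dQ/dP = 1/(−2.43) = -0.412.
ε = (dQ/dP)(P/Q) = (-0.412)(63.41/13).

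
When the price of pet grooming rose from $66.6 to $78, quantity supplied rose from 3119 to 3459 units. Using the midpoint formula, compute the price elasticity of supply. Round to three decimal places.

0.656

ΔQ = 3459 − 3119 = 340; ΔP = 78 − 66.6 = 11.4.
Midpoints: P̄ = 72.30, Q̄ = 3289.0.
ε_s = (ΔQ/ΔP)(P̄/Q̄) = (340/11.4)(72.30/3289.0).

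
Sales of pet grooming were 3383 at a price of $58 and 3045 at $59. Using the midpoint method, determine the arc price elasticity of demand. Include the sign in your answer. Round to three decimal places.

-6.152

ΔQ = 3045 − 3383 = -338; ΔP = 59 − 58 = 1.
Midpoints: P̄ = 58.50, Q̄ = 3214.0.
ε = (ΔQ/ΔP)(P̄/Q̄) = (-338/1)(58.50/3214.0).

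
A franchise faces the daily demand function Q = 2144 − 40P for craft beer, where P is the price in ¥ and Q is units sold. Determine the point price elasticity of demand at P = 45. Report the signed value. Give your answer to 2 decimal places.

-5.23

At P = 45, Q = 344.
dQ/dP = −40.
ε = (dQ/dP)(P/Q) = (-40)(45/344).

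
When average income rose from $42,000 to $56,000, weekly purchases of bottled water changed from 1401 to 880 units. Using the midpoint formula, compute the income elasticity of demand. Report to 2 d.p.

ΔQ = -521, ΔI = 14000. Midpoints: Ī = 49,000, Q̄ = 1140.5.
ε_I = (ΔQ/ΔI)(Ī/Q̄) = (-521/14000)(49000/1140.5).

-1.60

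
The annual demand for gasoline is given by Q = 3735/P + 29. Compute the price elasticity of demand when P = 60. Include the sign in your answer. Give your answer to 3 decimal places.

-0.682

At P = 60, Q = 91.250.
dQ/dP = −3735/P² = -1.038.
ε = (dQ/dP)(P/Q) = (-1.038)(60/91.250).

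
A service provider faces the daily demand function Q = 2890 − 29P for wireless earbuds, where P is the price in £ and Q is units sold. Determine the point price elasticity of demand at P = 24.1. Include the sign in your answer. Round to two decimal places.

-0.32

At P = 24.1, Q = 2191.100.
dQ/dP = −29.
ε = (dQ/dP)(P/Q) = (-29)(24.1/2191.100).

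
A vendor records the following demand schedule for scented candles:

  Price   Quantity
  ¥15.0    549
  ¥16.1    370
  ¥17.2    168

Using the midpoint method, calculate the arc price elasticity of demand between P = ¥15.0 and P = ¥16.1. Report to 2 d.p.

-5.51

At P = 15.0, Q = 549; at P = 16.1, Q = 370.
ΔQ = -179, ΔP = 1.1. Midpoints: P̄ = 15.55, Q̄ = 459.5.
ε = (ΔQ/ΔP)(P̄/Q̄) = (-179/1.1)(15.55/459.5).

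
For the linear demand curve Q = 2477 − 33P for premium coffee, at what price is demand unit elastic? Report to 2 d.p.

37.53

For linear demand Q = a − bP, ε = −bP/(a − bP). |ε| = 1 when bP = a − bP, i.e. P = a/(2b).
P = 2477/(2·33) = 2477/66 = 37.5303.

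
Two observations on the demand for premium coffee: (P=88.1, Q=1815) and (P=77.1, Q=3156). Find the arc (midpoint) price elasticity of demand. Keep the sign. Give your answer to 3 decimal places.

ΔQ = 3156 − 1815 = 1341; ΔP = 77.1 − 88.1 = -11.
Midpoints: P̄ = 82.60, Q̄ = 2485.5.
ε = (ΔQ/ΔP)(P̄/Q̄) = (1341/-11)(82.60/2485.5).

-4.051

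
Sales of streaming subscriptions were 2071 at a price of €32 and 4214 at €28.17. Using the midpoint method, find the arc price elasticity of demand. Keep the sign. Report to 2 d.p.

-5.36

ΔQ = 4214 − 2071 = 2143; ΔP = 28.17 − 32 = -3.83.
Midpoints: P̄ = 30.09, Q̄ = 3142.5.
ε = (ΔQ/ΔP)(P̄/Q̄) = (2143/-3.83)(30.09/3142.5).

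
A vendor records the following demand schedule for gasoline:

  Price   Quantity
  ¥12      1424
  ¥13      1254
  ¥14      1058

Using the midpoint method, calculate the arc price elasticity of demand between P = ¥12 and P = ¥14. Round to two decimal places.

-1.92

At P = 12, Q = 1424; at P = 14, Q = 1058.
ΔQ = -366, ΔP = 2. Midpoints: P̄ = 13.00, Q̄ = 1241.0.
ε = (ΔQ/ΔP)(P̄/Q̄) = (-366/2)(13.00/1241.0).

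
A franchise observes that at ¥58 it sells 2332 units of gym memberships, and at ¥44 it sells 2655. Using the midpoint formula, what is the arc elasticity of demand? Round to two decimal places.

ΔQ = 2655 − 2332 = 323; ΔP = 44 − 58 = -14.
Midpoints: P̄ = 51.00, Q̄ = 2493.5.
ε = (ΔQ/ΔP)(P̄/Q̄) = (323/-14)(51.00/2493.5).

-0.47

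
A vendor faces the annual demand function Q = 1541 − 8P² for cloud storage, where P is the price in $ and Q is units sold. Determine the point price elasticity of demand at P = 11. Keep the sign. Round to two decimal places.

-3.38

At P = 11, Q = 573.
dQ/dP = −16P = -176.
ε = (dQ/dP)(P/Q) = (-176)(11/573).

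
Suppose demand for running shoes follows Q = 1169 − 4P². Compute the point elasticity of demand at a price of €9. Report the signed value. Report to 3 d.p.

-0.767

At P = 9, Q = 845.
dQ/dP = −8P = -72.
ε = (dQ/dP)(P/Q) = (-72)(9/845).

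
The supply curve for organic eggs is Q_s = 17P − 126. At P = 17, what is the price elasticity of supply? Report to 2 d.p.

At P = 17, Q_s = 163.
dQ_s/dP = 17.
ε_s = (dQ_s/dP)(P/Q_s) = (17)(17/163).

1.77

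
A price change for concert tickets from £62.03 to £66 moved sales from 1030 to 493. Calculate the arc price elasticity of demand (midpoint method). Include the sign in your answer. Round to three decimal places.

ΔQ = 493 − 1030 = -537; ΔP = 66 − 62.03 = 3.97.
Midpoints: P̄ = 64.02, Q̄ = 761.5.
ε = (ΔQ/ΔP)(P̄/Q̄) = (-537/3.97)(64.02/761.5).

-11.371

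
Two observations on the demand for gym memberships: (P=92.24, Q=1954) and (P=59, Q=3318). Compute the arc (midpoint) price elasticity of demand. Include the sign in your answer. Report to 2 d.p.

-1.18

ΔQ = 3318 − 1954 = 1364; ΔP = 59 − 92.24 = -33.24.
Midpoints: P̄ = 75.62, Q̄ = 2636.0.
ε = (ΔQ/ΔP)(P̄/Q̄) = (1364/-33.24)(75.62/2636.0).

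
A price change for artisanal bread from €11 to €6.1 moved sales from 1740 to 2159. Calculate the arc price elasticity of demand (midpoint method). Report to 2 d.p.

ΔQ = 2159 − 1740 = 419; ΔP = 6.1 − 11 = -4.9.
Midpoints: P̄ = 8.55, Q̄ = 1949.5.
ε = (ΔQ/ΔP)(P̄/Q̄) = (419/-4.9)(8.55/1949.5).

-0.38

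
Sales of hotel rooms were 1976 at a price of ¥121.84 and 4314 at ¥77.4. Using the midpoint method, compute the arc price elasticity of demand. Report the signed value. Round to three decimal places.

ΔQ = 4314 − 1976 = 2338; ΔP = 77.4 − 121.84 = -44.44.
Midpoints: P̄ = 99.62, Q̄ = 3145.0.
ε = (ΔQ/ΔP)(P̄/Q̄) = (2338/-44.44)(99.62/3145.0).

-1.666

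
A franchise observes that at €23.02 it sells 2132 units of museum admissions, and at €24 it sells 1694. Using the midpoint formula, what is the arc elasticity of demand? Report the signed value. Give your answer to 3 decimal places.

-5.493

ΔQ = 1694 − 2132 = -438; ΔP = 24 − 23.02 = 0.98.
Midpoints: P̄ = 23.51, Q̄ = 1913.0.
ε = (ΔQ/ΔP)(P̄/Q̄) = (-438/0.98)(23.51/1913.0).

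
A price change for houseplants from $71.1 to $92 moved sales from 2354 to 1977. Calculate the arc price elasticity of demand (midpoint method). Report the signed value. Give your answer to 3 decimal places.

ΔQ = 1977 − 2354 = -377; ΔP = 92 − 71.1 = 20.9.
Midpoints: P̄ = 81.55, Q̄ = 2165.5.
ε = (ΔQ/ΔP)(P̄/Q̄) = (-377/20.9)(81.55/2165.5).

-0.679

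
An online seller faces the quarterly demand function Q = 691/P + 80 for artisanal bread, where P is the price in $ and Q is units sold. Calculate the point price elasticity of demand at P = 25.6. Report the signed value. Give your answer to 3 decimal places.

At P = 25.6, Q = 106.992.
dQ/dP = −691/P² = -1.054.
ε = (dQ/dP)(P/Q) = (-1.054)(25.6/106.992).

-0.252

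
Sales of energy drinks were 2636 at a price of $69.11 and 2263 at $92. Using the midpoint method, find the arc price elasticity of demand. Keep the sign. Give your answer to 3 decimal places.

-0.536

ΔQ = 2263 − 2636 = -373; ΔP = 92 − 69.11 = 22.89.
Midpoints: P̄ = 80.56, Q̄ = 2449.5.
ε = (ΔQ/ΔP)(P̄/Q̄) = (-373/22.89)(80.56/2449.5).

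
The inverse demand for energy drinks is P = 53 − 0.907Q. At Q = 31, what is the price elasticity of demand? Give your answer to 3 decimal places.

-0.885

At Q = 31, P = 53 − 0.907(31) = 24.88.
dP/dQ = −0.907, so dQ/dP = 1/(−0.907) = -1.103.
ε = (dQ/dP)(P/Q) = (-1.103)(24.88/31).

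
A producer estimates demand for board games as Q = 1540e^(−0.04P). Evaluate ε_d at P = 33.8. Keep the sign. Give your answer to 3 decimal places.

-1.352

At P = 33.8, Q = 398.432.
dQ/dP = −0.04·1540e^(−0.04P) = −0.04Q = -15.937.
ε = (dQ/dP)(P/Q) = (-15.937)(33.8/398.432).
|ε| > 1, so demand is elastic at this price.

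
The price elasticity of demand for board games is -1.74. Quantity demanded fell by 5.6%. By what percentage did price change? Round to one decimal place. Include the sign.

%ΔP ≈ %ΔQ / ε = (-5.6%)/(-1.74) = 3.22%.

3.2%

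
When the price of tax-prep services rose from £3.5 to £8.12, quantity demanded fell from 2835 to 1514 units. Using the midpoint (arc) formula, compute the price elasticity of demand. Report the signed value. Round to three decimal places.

ΔQ = 1514 − 2835 = -1321; ΔP = 8.12 − 3.5 = 4.62.
Midpoints: P̄ = 5.81, Q̄ = 2174.5.
ε = (ΔQ/ΔP)(P̄/Q̄) = (-1321/4.62)(5.81/2174.5).

-0.764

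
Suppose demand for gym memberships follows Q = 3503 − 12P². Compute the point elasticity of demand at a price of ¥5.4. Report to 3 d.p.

-0.222

At P = 5.4, Q = 3153.080.
dQ/dP = −24P = -129.600.
ε = (dQ/dP)(P/Q) = (-129.600)(5.4/3153.080).
|ε| < 1, so demand is inelastic at this price.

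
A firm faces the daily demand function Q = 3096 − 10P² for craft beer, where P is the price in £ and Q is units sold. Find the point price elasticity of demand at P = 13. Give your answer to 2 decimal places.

At P = 13, Q = 1406.
dQ/dP = −20P = -260.
ε = (dQ/dP)(P/Q) = (-260)(13/1406).
|ε| > 1, so demand is elastic at this price.

-2.40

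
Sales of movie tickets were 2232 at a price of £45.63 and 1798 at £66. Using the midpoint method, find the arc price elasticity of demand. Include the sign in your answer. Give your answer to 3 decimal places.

ΔQ = 1798 − 2232 = -434; ΔP = 66 − 45.63 = 20.37.
Midpoints: P̄ = 55.81, Q̄ = 2015.0.
ε = (ΔQ/ΔP)(P̄/Q̄) = (-434/20.37)(55.81/2015.0).

-0.590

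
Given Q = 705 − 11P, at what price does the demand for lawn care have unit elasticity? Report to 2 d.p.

32.05

For linear demand Q = a − bP, ε = −bP/(a − bP). |ε| = 1 when bP = a − bP, i.e. P = a/(2b).
P = 705/(2·11) = 705/22 = 32.0455.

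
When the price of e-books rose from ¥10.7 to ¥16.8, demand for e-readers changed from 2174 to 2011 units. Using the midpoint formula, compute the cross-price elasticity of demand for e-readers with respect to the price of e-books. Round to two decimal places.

ΔQ_x = 2011 − 2174 = -163; ΔP_y = 16.8 − 10.7 = 6.1.
Midpoints: P̄_y = 13.75, Q̄_x = 2092.5.
ε_xy = (ΔQ_x/ΔP_y)(P̄_y/Q̄_x) = (-163/6.1)(13.75/2092.5).
ε_xy < 0, so the goods are complements.

-0.18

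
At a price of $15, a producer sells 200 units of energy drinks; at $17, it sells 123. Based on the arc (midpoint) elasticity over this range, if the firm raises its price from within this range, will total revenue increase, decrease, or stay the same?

Arc ε = (-77/2)(16.00/161.5) ≈ -3.814.
|ε| = 3.81 > 1, so demand is elastic. A price rise therefore reduces total revenue.

decrease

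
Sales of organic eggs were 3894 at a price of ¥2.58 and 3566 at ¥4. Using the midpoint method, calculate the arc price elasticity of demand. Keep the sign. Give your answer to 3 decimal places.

-0.204

ΔQ = 3566 − 3894 = -328; ΔP = 4 − 2.58 = 1.42.
Midpoints: P̄ = 3.29, Q̄ = 3730.0.
ε = (ΔQ/ΔP)(P̄/Q̄) = (-328/1.42)(3.29/3730.0).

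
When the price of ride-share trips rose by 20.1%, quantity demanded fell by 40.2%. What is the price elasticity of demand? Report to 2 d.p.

ε = %ΔQ / %ΔP = (-40.2)/(20.1) = -2.000.

-2.00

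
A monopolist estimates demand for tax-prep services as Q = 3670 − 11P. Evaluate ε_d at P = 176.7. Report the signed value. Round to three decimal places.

At P = 176.7, Q = 1726.300.
dQ/dP = −11.
ε = (dQ/dP)(P/Q) = (-11)(176.7/1726.300).

-1.126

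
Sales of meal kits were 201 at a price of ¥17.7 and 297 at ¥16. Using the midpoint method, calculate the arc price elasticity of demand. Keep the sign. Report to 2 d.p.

ΔQ = 297 − 201 = 96; ΔP = 16 − 17.7 = -1.7.
Midpoints: P̄ = 16.85, Q̄ = 249.0.
ε = (ΔQ/ΔP)(P̄/Q̄) = (96/-1.7)(16.85/249.0).

-3.82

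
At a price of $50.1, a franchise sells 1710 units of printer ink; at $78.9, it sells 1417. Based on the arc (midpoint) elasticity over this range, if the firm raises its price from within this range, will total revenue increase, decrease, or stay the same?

increase

Arc ε = (-293/28.8)(64.50/1563.5) ≈ -0.420.
|ε| = 0.42 < 1, so demand is inelastic. A price rise therefore raises total revenue.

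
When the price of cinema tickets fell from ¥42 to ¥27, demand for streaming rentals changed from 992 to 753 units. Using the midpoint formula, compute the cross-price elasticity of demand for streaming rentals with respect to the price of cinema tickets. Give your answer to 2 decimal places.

ΔQ_x = 753 − 992 = -239; ΔP_y = 27 − 42 = -15.
Midpoints: P̄_y = 34.50, Q̄_x = 872.5.
ε_xy = (ΔQ_x/ΔP_y)(P̄_y/Q̄_x) = (-239/-15)(34.50/872.5).

0.63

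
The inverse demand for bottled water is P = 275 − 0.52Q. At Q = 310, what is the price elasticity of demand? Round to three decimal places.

At Q = 310, P = 275 − 0.52(310) = 113.80.
dP/dQ = −0.52, so dQ/dP = 1/(−0.52) = -1.923.
ε = (dQ/dP)(P/Q) = (-1.923)(113.80/310).

-0.706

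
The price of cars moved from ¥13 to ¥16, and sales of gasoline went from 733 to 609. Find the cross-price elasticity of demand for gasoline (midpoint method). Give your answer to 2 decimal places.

ΔQ_x = 609 − 733 = -124; ΔP_y = 16 − 13 = 3.
Midpoints: P̄_y = 14.50, Q̄_x = 671.0.
ε_xy = (ΔQ_x/ΔP_y)(P̄_y/Q̄_x) = (-124/3)(14.50/671.0).
ε_xy < 0, so the goods are complements.

-0.89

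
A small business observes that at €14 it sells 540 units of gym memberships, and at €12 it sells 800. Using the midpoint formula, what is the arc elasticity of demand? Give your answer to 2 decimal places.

ΔQ = 800 − 540 = 260; ΔP = 12 − 14 = -2.
Midpoints: P̄ = 13.00, Q̄ = 670.0.
ε = (ΔQ/ΔP)(P̄/Q̄) = (260/-2)(13.00/670.0).

-2.52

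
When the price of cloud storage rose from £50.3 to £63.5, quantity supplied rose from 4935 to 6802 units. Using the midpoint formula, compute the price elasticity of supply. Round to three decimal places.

ΔQ = 6802 − 4935 = 1867; ΔP = 63.5 − 50.3 = 13.2.
Midpoints: P̄ = 56.90, Q̄ = 5868.5.
ε_s = (ΔQ/ΔP)(P̄/Q̄) = (1867/13.2)(56.90/5868.5).

1.371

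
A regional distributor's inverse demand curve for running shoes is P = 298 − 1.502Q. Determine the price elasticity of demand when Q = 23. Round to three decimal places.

-7.626

At Q = 23, P = 298 − 1.502(23) = 263.45.
dP/dQ = −1.502, so dQ/dP = 1/(−1.502) = -0.666.
ε = (dQ/dP)(P/Q) = (-0.666)(263.45/23).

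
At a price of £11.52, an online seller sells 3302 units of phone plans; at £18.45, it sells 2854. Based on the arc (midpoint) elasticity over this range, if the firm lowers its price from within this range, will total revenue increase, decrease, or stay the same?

Arc ε = (-448/6.93)(14.98/3078.0) ≈ -0.315.
|ε| = 0.31 < 1, so demand is inelastic. A price cut therefore reduces total revenue.

decrease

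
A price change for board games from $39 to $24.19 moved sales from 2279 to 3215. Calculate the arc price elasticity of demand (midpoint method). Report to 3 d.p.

-0.727

ΔQ = 3215 − 2279 = 936; ΔP = 24.19 − 39 = -14.81.
Midpoints: P̄ = 31.59, Q̄ = 2747.0.
ε = (ΔQ/ΔP)(P̄/Q̄) = (936/-14.81)(31.59/2747.0).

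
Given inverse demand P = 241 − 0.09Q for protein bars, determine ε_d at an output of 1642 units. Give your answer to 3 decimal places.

-0.631

At Q = 1642, P = 241 − 0.09(1642) = 93.22.
dP/dQ = −0.09, so dQ/dP = 1/(−0.09) = -11.111.
ε = (dQ/dP)(P/Q) = (-11.111)(93.22/1642).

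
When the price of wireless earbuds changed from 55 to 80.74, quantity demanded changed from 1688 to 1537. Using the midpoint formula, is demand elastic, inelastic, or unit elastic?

Arc ε ≈ -0.247.
|ε| = 0.25 < 1.

inelastic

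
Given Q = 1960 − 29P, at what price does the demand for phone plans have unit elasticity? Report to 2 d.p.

For linear demand Q = a − bP, ε = −bP/(a − bP). |ε| = 1 when bP = a − bP, i.e. P = a/(2b).
P = 1960/(2·29) = 1960/58 = 33.7931.

33.79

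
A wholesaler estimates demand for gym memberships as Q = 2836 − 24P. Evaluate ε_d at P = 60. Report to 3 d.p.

-1.032

At P = 60, Q = 1396.
dQ/dP = −24.
ε = (dQ/dP)(P/Q) = (-24)(60/1396).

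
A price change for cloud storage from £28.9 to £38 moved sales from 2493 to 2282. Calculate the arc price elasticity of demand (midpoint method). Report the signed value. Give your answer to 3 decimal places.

-0.325

ΔQ = 2282 − 2493 = -211; ΔP = 38 − 28.9 = 9.1.
Midpoints: P̄ = 33.45, Q̄ = 2387.5.
ε = (ΔQ/ΔP)(P̄/Q̄) = (-211/9.1)(33.45/2387.5).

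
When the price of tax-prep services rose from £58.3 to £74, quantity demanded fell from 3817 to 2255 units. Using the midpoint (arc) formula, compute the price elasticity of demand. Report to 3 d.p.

-2.168

ΔQ = 2255 − 3817 = -1562; ΔP = 74 − 58.3 = 15.7.
Midpoints: P̄ = 66.15, Q̄ = 3036.0.
ε = (ΔQ/ΔP)(P̄/Q̄) = (-1562/15.7)(66.15/3036.0).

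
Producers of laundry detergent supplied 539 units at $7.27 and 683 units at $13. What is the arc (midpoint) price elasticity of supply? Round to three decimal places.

ΔQ = 683 − 539 = 144; ΔP = 13 − 7.27 = 5.73.
Midpoints: P̄ = 10.13, Q̄ = 611.0.
ε_s = (ΔQ/ΔP)(P̄/Q̄) = (144/5.73)(10.13/611.0).

0.417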